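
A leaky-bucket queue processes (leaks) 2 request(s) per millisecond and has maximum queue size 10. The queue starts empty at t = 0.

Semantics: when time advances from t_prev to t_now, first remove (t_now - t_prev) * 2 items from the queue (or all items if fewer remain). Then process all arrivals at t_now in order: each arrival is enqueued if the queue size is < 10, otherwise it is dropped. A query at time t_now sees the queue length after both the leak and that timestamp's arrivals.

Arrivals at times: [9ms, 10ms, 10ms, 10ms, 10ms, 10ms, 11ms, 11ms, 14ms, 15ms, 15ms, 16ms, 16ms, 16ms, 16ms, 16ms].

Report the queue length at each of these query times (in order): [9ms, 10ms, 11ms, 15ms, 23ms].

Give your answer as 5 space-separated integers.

Queue lengths at query times:
  query t=9ms: backlog = 1
  query t=10ms: backlog = 5
  query t=11ms: backlog = 5
  query t=15ms: backlog = 2
  query t=23ms: backlog = 0

Answer: 1 5 5 2 0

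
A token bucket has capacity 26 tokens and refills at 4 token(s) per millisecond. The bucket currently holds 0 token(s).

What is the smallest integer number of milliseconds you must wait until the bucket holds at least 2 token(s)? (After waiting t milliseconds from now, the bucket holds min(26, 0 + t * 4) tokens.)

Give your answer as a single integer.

Answer: 1

Derivation:
Need 0 + t * 4 >= 2, so t >= 2/4.
Smallest integer t = ceil(2/4) = 1.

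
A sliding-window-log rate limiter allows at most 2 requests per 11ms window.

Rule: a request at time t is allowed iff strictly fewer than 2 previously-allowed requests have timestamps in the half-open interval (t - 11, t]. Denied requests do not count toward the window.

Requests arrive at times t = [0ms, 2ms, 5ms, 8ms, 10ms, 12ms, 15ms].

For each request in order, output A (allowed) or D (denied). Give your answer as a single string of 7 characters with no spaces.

Answer: AADDDAA

Derivation:
Tracking allowed requests in the window:
  req#1 t=0ms: ALLOW
  req#2 t=2ms: ALLOW
  req#3 t=5ms: DENY
  req#4 t=8ms: DENY
  req#5 t=10ms: DENY
  req#6 t=12ms: ALLOW
  req#7 t=15ms: ALLOW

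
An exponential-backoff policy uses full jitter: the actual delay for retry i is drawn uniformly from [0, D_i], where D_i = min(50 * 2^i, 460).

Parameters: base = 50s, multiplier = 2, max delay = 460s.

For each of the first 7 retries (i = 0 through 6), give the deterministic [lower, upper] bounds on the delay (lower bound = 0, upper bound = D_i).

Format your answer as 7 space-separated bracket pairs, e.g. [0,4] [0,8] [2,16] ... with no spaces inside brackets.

Answer: [0,50] [0,100] [0,200] [0,400] [0,460] [0,460] [0,460]

Derivation:
Computing bounds per retry:
  i=0: D_i=min(50*2^0,460)=50, bounds=[0,50]
  i=1: D_i=min(50*2^1,460)=100, bounds=[0,100]
  i=2: D_i=min(50*2^2,460)=200, bounds=[0,200]
  i=3: D_i=min(50*2^3,460)=400, bounds=[0,400]
  i=4: D_i=min(50*2^4,460)=460, bounds=[0,460]
  i=5: D_i=min(50*2^5,460)=460, bounds=[0,460]
  i=6: D_i=min(50*2^6,460)=460, bounds=[0,460]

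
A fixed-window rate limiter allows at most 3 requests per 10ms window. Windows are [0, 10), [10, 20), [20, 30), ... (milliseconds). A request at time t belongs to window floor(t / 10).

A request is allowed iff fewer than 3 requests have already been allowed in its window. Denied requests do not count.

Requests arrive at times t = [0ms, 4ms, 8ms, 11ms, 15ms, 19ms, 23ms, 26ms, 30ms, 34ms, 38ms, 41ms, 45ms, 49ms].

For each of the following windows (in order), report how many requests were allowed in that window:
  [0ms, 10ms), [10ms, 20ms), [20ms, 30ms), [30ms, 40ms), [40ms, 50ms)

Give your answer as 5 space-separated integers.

Processing requests:
  req#1 t=0ms (window 0): ALLOW
  req#2 t=4ms (window 0): ALLOW
  req#3 t=8ms (window 0): ALLOW
  req#4 t=11ms (window 1): ALLOW
  req#5 t=15ms (window 1): ALLOW
  req#6 t=19ms (window 1): ALLOW
  req#7 t=23ms (window 2): ALLOW
  req#8 t=26ms (window 2): ALLOW
  req#9 t=30ms (window 3): ALLOW
  req#10 t=34ms (window 3): ALLOW
  req#11 t=38ms (window 3): ALLOW
  req#12 t=41ms (window 4): ALLOW
  req#13 t=45ms (window 4): ALLOW
  req#14 t=49ms (window 4): ALLOW

Allowed counts by window: 3 3 2 3 3

Answer: 3 3 2 3 3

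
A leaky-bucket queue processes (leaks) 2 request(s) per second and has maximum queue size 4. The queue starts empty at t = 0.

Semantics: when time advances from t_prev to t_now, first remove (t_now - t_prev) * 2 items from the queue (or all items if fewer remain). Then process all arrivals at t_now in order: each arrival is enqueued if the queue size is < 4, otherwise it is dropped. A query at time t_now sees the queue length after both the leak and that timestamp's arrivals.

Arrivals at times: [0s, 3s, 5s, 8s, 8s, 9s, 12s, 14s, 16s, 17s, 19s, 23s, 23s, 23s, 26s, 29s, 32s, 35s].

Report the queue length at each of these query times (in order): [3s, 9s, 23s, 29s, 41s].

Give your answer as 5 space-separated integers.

Answer: 1 1 3 1 0

Derivation:
Queue lengths at query times:
  query t=3s: backlog = 1
  query t=9s: backlog = 1
  query t=23s: backlog = 3
  query t=29s: backlog = 1
  query t=41s: backlog = 0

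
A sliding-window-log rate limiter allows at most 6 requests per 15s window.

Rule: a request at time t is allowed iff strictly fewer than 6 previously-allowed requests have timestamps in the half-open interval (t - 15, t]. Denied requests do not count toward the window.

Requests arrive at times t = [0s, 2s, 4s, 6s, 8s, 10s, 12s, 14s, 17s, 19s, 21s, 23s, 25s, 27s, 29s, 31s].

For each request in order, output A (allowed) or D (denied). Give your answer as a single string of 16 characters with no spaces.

Tracking allowed requests in the window:
  req#1 t=0s: ALLOW
  req#2 t=2s: ALLOW
  req#3 t=4s: ALLOW
  req#4 t=6s: ALLOW
  req#5 t=8s: ALLOW
  req#6 t=10s: ALLOW
  req#7 t=12s: DENY
  req#8 t=14s: DENY
  req#9 t=17s: ALLOW
  req#10 t=19s: ALLOW
  req#11 t=21s: ALLOW
  req#12 t=23s: ALLOW
  req#13 t=25s: ALLOW
  req#14 t=27s: ALLOW
  req#15 t=29s: DENY
  req#16 t=31s: DENY

Answer: AAAAAADDAAAAAADD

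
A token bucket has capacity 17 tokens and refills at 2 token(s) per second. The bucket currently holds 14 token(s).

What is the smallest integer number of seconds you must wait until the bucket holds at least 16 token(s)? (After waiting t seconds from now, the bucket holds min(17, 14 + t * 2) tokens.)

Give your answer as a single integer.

Answer: 1

Derivation:
Need 14 + t * 2 >= 16, so t >= 2/2.
Smallest integer t = ceil(2/2) = 1.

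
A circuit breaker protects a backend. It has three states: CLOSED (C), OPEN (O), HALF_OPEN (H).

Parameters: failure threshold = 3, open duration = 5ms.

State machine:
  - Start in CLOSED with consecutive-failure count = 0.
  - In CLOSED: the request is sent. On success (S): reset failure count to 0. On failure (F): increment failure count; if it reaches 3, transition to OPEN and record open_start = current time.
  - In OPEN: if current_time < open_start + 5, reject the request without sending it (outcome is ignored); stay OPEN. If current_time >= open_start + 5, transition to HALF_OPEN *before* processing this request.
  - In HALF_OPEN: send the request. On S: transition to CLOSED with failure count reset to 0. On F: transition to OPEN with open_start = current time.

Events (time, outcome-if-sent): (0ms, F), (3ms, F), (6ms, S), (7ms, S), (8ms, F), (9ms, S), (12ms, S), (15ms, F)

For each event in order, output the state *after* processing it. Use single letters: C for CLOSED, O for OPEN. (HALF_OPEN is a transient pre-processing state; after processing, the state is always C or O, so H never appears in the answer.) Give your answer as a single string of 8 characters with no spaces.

State after each event:
  event#1 t=0ms outcome=F: state=CLOSED
  event#2 t=3ms outcome=F: state=CLOSED
  event#3 t=6ms outcome=S: state=CLOSED
  event#4 t=7ms outcome=S: state=CLOSED
  event#5 t=8ms outcome=F: state=CLOSED
  event#6 t=9ms outcome=S: state=CLOSED
  event#7 t=12ms outcome=S: state=CLOSED
  event#8 t=15ms outcome=F: state=CLOSED

Answer: CCCCCCCC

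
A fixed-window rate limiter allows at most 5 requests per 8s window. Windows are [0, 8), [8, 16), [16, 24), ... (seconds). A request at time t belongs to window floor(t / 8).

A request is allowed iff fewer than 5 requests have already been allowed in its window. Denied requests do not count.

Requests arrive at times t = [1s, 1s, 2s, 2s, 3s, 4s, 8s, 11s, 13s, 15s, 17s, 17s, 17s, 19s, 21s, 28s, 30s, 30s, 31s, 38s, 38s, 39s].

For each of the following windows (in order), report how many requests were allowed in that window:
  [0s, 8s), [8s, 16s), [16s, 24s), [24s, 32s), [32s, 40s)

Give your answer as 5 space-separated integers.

Processing requests:
  req#1 t=1s (window 0): ALLOW
  req#2 t=1s (window 0): ALLOW
  req#3 t=2s (window 0): ALLOW
  req#4 t=2s (window 0): ALLOW
  req#5 t=3s (window 0): ALLOW
  req#6 t=4s (window 0): DENY
  req#7 t=8s (window 1): ALLOW
  req#8 t=11s (window 1): ALLOW
  req#9 t=13s (window 1): ALLOW
  req#10 t=15s (window 1): ALLOW
  req#11 t=17s (window 2): ALLOW
  req#12 t=17s (window 2): ALLOW
  req#13 t=17s (window 2): ALLOW
  req#14 t=19s (window 2): ALLOW
  req#15 t=21s (window 2): ALLOW
  req#16 t=28s (window 3): ALLOW
  req#17 t=30s (window 3): ALLOW
  req#18 t=30s (window 3): ALLOW
  req#19 t=31s (window 3): ALLOW
  req#20 t=38s (window 4): ALLOW
  req#21 t=38s (window 4): ALLOW
  req#22 t=39s (window 4): ALLOW

Allowed counts by window: 5 4 5 4 3

Answer: 5 4 5 4 3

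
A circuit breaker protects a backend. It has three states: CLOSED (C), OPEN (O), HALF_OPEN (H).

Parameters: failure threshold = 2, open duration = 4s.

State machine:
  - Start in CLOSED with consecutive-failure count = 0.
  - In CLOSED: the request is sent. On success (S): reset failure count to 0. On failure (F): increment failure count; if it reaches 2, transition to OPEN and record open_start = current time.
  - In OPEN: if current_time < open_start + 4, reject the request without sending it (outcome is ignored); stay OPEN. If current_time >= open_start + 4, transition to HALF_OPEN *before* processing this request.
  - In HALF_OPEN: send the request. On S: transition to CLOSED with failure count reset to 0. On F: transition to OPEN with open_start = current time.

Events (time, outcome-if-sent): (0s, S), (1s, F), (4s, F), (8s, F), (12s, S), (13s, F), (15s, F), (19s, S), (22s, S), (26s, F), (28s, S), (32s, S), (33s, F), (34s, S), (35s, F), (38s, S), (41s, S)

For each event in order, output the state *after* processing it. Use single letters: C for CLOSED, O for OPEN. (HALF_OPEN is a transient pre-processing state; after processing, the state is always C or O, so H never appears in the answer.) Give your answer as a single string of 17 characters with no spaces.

State after each event:
  event#1 t=0s outcome=S: state=CLOSED
  event#2 t=1s outcome=F: state=CLOSED
  event#3 t=4s outcome=F: state=OPEN
  event#4 t=8s outcome=F: state=OPEN
  event#5 t=12s outcome=S: state=CLOSED
  event#6 t=13s outcome=F: state=CLOSED
  event#7 t=15s outcome=F: state=OPEN
  event#8 t=19s outcome=S: state=CLOSED
  event#9 t=22s outcome=S: state=CLOSED
  event#10 t=26s outcome=F: state=CLOSED
  event#11 t=28s outcome=S: state=CLOSED
  event#12 t=32s outcome=S: state=CLOSED
  event#13 t=33s outcome=F: state=CLOSED
  event#14 t=34s outcome=S: state=CLOSED
  event#15 t=35s outcome=F: state=CLOSED
  event#16 t=38s outcome=S: state=CLOSED
  event#17 t=41s outcome=S: state=CLOSED

Answer: CCOOCCOCCCCCCCCCC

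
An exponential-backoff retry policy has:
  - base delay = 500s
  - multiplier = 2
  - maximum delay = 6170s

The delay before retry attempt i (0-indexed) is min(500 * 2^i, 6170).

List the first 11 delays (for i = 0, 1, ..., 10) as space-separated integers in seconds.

Computing each delay:
  i=0: min(500*2^0, 6170) = 500
  i=1: min(500*2^1, 6170) = 1000
  i=2: min(500*2^2, 6170) = 2000
  i=3: min(500*2^3, 6170) = 4000
  i=4: min(500*2^4, 6170) = 6170
  i=5: min(500*2^5, 6170) = 6170
  i=6: min(500*2^6, 6170) = 6170
  i=7: min(500*2^7, 6170) = 6170
  i=8: min(500*2^8, 6170) = 6170
  i=9: min(500*2^9, 6170) = 6170
  i=10: min(500*2^10, 6170) = 6170

Answer: 500 1000 2000 4000 6170 6170 6170 6170 6170 6170 6170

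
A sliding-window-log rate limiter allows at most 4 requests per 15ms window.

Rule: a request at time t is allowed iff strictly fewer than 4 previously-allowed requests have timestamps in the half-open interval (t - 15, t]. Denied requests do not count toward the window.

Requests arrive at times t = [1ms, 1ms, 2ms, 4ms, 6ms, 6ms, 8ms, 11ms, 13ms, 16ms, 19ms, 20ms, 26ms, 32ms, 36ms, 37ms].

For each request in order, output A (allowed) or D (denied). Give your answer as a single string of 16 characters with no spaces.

Answer: AAAADDDDDAAAAAAA

Derivation:
Tracking allowed requests in the window:
  req#1 t=1ms: ALLOW
  req#2 t=1ms: ALLOW
  req#3 t=2ms: ALLOW
  req#4 t=4ms: ALLOW
  req#5 t=6ms: DENY
  req#6 t=6ms: DENY
  req#7 t=8ms: DENY
  req#8 t=11ms: DENY
  req#9 t=13ms: DENY
  req#10 t=16ms: ALLOW
  req#11 t=19ms: ALLOW
  req#12 t=20ms: ALLOW
  req#13 t=26ms: ALLOW
  req#14 t=32ms: ALLOW
  req#15 t=36ms: ALLOW
  req#16 t=37ms: ALLOW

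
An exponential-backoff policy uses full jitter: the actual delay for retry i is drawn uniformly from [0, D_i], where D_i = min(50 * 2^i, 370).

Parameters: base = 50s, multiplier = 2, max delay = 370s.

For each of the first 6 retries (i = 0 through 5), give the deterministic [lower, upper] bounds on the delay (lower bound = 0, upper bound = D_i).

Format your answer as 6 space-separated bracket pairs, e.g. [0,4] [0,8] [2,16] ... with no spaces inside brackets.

Answer: [0,50] [0,100] [0,200] [0,370] [0,370] [0,370]

Derivation:
Computing bounds per retry:
  i=0: D_i=min(50*2^0,370)=50, bounds=[0,50]
  i=1: D_i=min(50*2^1,370)=100, bounds=[0,100]
  i=2: D_i=min(50*2^2,370)=200, bounds=[0,200]
  i=3: D_i=min(50*2^3,370)=370, bounds=[0,370]
  i=4: D_i=min(50*2^4,370)=370, bounds=[0,370]
  i=5: D_i=min(50*2^5,370)=370, bounds=[0,370]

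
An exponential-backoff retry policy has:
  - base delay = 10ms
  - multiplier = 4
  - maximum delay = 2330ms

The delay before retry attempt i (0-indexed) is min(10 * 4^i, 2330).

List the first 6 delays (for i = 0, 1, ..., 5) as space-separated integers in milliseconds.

Answer: 10 40 160 640 2330 2330

Derivation:
Computing each delay:
  i=0: min(10*4^0, 2330) = 10
  i=1: min(10*4^1, 2330) = 40
  i=2: min(10*4^2, 2330) = 160
  i=3: min(10*4^3, 2330) = 640
  i=4: min(10*4^4, 2330) = 2330
  i=5: min(10*4^5, 2330) = 2330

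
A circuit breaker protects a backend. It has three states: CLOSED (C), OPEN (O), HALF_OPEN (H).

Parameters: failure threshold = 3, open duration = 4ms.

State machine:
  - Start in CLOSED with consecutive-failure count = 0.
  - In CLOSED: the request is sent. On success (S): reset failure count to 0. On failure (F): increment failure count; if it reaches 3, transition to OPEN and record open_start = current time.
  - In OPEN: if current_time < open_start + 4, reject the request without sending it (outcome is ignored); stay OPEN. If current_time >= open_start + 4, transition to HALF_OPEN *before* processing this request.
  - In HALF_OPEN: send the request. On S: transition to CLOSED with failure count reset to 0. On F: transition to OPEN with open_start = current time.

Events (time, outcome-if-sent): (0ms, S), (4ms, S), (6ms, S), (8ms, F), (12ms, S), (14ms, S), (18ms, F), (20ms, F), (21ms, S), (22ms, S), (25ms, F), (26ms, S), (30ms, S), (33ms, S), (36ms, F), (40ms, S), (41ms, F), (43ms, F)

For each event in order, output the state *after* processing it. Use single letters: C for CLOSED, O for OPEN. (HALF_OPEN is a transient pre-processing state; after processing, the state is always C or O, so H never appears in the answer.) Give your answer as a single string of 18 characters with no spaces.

State after each event:
  event#1 t=0ms outcome=S: state=CLOSED
  event#2 t=4ms outcome=S: state=CLOSED
  event#3 t=6ms outcome=S: state=CLOSED
  event#4 t=8ms outcome=F: state=CLOSED
  event#5 t=12ms outcome=S: state=CLOSED
  event#6 t=14ms outcome=S: state=CLOSED
  event#7 t=18ms outcome=F: state=CLOSED
  event#8 t=20ms outcome=F: state=CLOSED
  event#9 t=21ms outcome=S: state=CLOSED
  event#10 t=22ms outcome=S: state=CLOSED
  event#11 t=25ms outcome=F: state=CLOSED
  event#12 t=26ms outcome=S: state=CLOSED
  event#13 t=30ms outcome=S: state=CLOSED
  event#14 t=33ms outcome=S: state=CLOSED
  event#15 t=36ms outcome=F: state=CLOSED
  event#16 t=40ms outcome=S: state=CLOSED
  event#17 t=41ms outcome=F: state=CLOSED
  event#18 t=43ms outcome=F: state=CLOSED

Answer: CCCCCCCCCCCCCCCCCC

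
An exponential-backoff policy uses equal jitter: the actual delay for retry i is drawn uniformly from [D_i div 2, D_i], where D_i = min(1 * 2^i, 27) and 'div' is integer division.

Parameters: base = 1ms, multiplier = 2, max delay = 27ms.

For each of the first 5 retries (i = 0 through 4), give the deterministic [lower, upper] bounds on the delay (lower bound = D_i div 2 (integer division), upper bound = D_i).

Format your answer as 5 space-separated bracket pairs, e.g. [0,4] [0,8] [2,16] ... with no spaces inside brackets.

Answer: [0,1] [1,2] [2,4] [4,8] [8,16]

Derivation:
Computing bounds per retry:
  i=0: D_i=min(1*2^0,27)=1, bounds=[0,1]
  i=1: D_i=min(1*2^1,27)=2, bounds=[1,2]
  i=2: D_i=min(1*2^2,27)=4, bounds=[2,4]
  i=3: D_i=min(1*2^3,27)=8, bounds=[4,8]
  i=4: D_i=min(1*2^4,27)=16, bounds=[8,16]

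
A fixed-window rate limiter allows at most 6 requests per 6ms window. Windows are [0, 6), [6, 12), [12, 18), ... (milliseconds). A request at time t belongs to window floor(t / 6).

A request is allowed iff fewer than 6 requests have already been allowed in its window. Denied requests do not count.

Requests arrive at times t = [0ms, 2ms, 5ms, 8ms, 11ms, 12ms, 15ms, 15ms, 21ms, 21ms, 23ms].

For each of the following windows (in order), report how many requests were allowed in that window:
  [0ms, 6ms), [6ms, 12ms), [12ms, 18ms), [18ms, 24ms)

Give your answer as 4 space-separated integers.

Processing requests:
  req#1 t=0ms (window 0): ALLOW
  req#2 t=2ms (window 0): ALLOW
  req#3 t=5ms (window 0): ALLOW
  req#4 t=8ms (window 1): ALLOW
  req#5 t=11ms (window 1): ALLOW
  req#6 t=12ms (window 2): ALLOW
  req#7 t=15ms (window 2): ALLOW
  req#8 t=15ms (window 2): ALLOW
  req#9 t=21ms (window 3): ALLOW
  req#10 t=21ms (window 3): ALLOW
  req#11 t=23ms (window 3): ALLOW

Allowed counts by window: 3 2 3 3

Answer: 3 2 3 3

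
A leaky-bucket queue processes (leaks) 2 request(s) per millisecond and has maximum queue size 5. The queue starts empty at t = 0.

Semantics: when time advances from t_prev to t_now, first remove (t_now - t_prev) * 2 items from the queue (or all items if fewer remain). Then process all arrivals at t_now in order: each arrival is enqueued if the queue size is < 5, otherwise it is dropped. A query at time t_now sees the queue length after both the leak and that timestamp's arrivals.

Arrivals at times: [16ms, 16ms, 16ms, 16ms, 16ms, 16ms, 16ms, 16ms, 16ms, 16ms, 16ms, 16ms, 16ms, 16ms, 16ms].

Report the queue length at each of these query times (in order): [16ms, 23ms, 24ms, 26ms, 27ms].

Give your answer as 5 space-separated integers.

Queue lengths at query times:
  query t=16ms: backlog = 5
  query t=23ms: backlog = 0
  query t=24ms: backlog = 0
  query t=26ms: backlog = 0
  query t=27ms: backlog = 0

Answer: 5 0 0 0 0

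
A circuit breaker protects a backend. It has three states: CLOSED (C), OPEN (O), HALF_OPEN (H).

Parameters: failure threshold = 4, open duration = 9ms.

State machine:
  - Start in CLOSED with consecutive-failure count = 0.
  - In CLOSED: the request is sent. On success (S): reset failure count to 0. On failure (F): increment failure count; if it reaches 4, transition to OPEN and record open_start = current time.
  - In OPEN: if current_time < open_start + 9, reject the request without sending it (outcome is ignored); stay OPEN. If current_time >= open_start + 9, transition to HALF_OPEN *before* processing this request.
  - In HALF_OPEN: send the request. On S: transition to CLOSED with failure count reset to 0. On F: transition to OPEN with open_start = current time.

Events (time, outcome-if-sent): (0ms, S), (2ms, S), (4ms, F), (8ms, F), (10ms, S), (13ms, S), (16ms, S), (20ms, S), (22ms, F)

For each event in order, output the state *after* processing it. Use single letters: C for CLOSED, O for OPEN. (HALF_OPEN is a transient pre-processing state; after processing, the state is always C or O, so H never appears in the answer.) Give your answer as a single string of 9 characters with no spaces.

Answer: CCCCCCCCC

Derivation:
State after each event:
  event#1 t=0ms outcome=S: state=CLOSED
  event#2 t=2ms outcome=S: state=CLOSED
  event#3 t=4ms outcome=F: state=CLOSED
  event#4 t=8ms outcome=F: state=CLOSED
  event#5 t=10ms outcome=S: state=CLOSED
  event#6 t=13ms outcome=S: state=CLOSED
  event#7 t=16ms outcome=S: state=CLOSED
  event#8 t=20ms outcome=S: state=CLOSED
  event#9 t=22ms outcome=F: state=CLOSED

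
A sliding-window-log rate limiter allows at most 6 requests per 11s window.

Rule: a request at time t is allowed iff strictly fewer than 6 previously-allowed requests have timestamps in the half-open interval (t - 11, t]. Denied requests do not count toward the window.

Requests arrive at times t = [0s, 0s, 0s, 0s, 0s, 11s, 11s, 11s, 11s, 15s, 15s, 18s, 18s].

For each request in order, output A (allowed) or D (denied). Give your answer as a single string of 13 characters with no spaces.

Tracking allowed requests in the window:
  req#1 t=0s: ALLOW
  req#2 t=0s: ALLOW
  req#3 t=0s: ALLOW
  req#4 t=0s: ALLOW
  req#5 t=0s: ALLOW
  req#6 t=11s: ALLOW
  req#7 t=11s: ALLOW
  req#8 t=11s: ALLOW
  req#9 t=11s: ALLOW
  req#10 t=15s: ALLOW
  req#11 t=15s: ALLOW
  req#12 t=18s: DENY
  req#13 t=18s: DENY

Answer: AAAAAAAAAAADD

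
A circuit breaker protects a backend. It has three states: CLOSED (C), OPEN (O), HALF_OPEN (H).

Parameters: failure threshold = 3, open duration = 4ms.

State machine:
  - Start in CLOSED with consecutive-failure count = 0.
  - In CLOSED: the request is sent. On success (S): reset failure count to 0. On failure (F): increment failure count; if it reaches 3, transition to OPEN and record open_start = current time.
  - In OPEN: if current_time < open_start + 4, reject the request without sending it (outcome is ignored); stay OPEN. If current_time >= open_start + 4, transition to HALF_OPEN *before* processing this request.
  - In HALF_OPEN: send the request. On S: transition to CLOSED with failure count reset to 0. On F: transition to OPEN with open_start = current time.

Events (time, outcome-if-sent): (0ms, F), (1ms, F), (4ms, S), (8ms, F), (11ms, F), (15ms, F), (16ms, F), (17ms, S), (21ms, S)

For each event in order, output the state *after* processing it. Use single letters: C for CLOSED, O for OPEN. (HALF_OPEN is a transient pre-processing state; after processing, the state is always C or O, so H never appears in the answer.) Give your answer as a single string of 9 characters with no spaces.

Answer: CCCCCOOOC

Derivation:
State after each event:
  event#1 t=0ms outcome=F: state=CLOSED
  event#2 t=1ms outcome=F: state=CLOSED
  event#3 t=4ms outcome=S: state=CLOSED
  event#4 t=8ms outcome=F: state=CLOSED
  event#5 t=11ms outcome=F: state=CLOSED
  event#6 t=15ms outcome=F: state=OPEN
  event#7 t=16ms outcome=F: state=OPEN
  event#8 t=17ms outcome=S: state=OPEN
  event#9 t=21ms outcome=S: state=CLOSED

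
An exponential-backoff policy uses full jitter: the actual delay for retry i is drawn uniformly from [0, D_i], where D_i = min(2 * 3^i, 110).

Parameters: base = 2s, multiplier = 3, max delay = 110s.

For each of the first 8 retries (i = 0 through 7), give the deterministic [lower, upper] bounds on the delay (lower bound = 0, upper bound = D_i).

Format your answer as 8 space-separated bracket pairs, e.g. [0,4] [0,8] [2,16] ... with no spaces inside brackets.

Computing bounds per retry:
  i=0: D_i=min(2*3^0,110)=2, bounds=[0,2]
  i=1: D_i=min(2*3^1,110)=6, bounds=[0,6]
  i=2: D_i=min(2*3^2,110)=18, bounds=[0,18]
  i=3: D_i=min(2*3^3,110)=54, bounds=[0,54]
  i=4: D_i=min(2*3^4,110)=110, bounds=[0,110]
  i=5: D_i=min(2*3^5,110)=110, bounds=[0,110]
  i=6: D_i=min(2*3^6,110)=110, bounds=[0,110]
  i=7: D_i=min(2*3^7,110)=110, bounds=[0,110]

Answer: [0,2] [0,6] [0,18] [0,54] [0,110] [0,110] [0,110] [0,110]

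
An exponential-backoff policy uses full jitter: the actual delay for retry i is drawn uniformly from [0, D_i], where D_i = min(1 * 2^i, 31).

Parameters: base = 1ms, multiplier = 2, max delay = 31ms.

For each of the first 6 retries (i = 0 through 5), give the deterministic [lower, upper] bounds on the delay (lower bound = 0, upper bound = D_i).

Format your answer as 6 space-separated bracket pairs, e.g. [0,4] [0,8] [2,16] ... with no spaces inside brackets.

Answer: [0,1] [0,2] [0,4] [0,8] [0,16] [0,31]

Derivation:
Computing bounds per retry:
  i=0: D_i=min(1*2^0,31)=1, bounds=[0,1]
  i=1: D_i=min(1*2^1,31)=2, bounds=[0,2]
  i=2: D_i=min(1*2^2,31)=4, bounds=[0,4]
  i=3: D_i=min(1*2^3,31)=8, bounds=[0,8]
  i=4: D_i=min(1*2^4,31)=16, bounds=[0,16]
  i=5: D_i=min(1*2^5,31)=31, bounds=[0,31]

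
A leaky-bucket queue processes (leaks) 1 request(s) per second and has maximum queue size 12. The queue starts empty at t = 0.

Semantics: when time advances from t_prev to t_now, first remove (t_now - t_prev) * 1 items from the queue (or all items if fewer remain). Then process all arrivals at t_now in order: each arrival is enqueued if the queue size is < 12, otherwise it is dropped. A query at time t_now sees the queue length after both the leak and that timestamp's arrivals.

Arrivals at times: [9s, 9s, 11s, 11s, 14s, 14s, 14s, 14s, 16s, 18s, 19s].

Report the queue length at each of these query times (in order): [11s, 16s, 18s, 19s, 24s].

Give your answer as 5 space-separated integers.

Queue lengths at query times:
  query t=11s: backlog = 2
  query t=16s: backlog = 3
  query t=18s: backlog = 2
  query t=19s: backlog = 2
  query t=24s: backlog = 0

Answer: 2 3 2 2 0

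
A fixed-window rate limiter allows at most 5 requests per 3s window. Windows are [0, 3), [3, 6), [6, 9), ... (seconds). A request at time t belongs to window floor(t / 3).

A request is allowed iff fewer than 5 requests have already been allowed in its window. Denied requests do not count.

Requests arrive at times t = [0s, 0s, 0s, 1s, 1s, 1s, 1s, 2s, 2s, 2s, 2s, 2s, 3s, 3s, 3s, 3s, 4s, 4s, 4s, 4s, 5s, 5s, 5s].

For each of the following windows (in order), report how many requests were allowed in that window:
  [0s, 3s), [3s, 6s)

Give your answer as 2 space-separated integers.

Processing requests:
  req#1 t=0s (window 0): ALLOW
  req#2 t=0s (window 0): ALLOW
  req#3 t=0s (window 0): ALLOW
  req#4 t=1s (window 0): ALLOW
  req#5 t=1s (window 0): ALLOW
  req#6 t=1s (window 0): DENY
  req#7 t=1s (window 0): DENY
  req#8 t=2s (window 0): DENY
  req#9 t=2s (window 0): DENY
  req#10 t=2s (window 0): DENY
  req#11 t=2s (window 0): DENY
  req#12 t=2s (window 0): DENY
  req#13 t=3s (window 1): ALLOW
  req#14 t=3s (window 1): ALLOW
  req#15 t=3s (window 1): ALLOW
  req#16 t=3s (window 1): ALLOW
  req#17 t=4s (window 1): ALLOW
  req#18 t=4s (window 1): DENY
  req#19 t=4s (window 1): DENY
  req#20 t=4s (window 1): DENY
  req#21 t=5s (window 1): DENY
  req#22 t=5s (window 1): DENY
  req#23 t=5s (window 1): DENY

Allowed counts by window: 5 5

Answer: 5 5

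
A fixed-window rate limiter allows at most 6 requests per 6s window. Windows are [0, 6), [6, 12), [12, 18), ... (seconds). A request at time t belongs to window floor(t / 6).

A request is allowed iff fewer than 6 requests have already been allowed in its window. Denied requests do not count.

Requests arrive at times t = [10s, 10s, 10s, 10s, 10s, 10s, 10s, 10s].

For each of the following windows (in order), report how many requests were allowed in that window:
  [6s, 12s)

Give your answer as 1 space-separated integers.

Answer: 6

Derivation:
Processing requests:
  req#1 t=10s (window 1): ALLOW
  req#2 t=10s (window 1): ALLOW
  req#3 t=10s (window 1): ALLOW
  req#4 t=10s (window 1): ALLOW
  req#5 t=10s (window 1): ALLOW
  req#6 t=10s (window 1): ALLOW
  req#7 t=10s (window 1): DENY
  req#8 t=10s (window 1): DENY

Allowed counts by window: 6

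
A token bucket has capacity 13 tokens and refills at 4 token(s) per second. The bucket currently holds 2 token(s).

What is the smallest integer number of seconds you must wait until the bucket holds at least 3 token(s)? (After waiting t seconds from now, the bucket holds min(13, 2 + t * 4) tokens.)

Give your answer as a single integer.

Need 2 + t * 4 >= 3, so t >= 1/4.
Smallest integer t = ceil(1/4) = 1.

Answer: 1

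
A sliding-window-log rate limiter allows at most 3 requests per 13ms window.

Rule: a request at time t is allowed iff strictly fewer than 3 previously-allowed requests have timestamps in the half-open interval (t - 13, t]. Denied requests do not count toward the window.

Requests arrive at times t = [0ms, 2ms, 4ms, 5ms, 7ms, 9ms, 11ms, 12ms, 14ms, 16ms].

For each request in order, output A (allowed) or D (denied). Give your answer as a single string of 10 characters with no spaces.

Tracking allowed requests in the window:
  req#1 t=0ms: ALLOW
  req#2 t=2ms: ALLOW
  req#3 t=4ms: ALLOW
  req#4 t=5ms: DENY
  req#5 t=7ms: DENY
  req#6 t=9ms: DENY
  req#7 t=11ms: DENY
  req#8 t=12ms: DENY
  req#9 t=14ms: ALLOW
  req#10 t=16ms: ALLOW

Answer: AAADDDDDAA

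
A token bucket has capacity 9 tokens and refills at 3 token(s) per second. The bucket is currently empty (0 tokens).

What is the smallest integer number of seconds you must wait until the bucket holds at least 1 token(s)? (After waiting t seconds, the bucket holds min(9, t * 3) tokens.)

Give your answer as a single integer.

Answer: 1

Derivation:
Need t * 3 >= 1, so t >= 1/3.
Smallest integer t = ceil(1/3) = 1.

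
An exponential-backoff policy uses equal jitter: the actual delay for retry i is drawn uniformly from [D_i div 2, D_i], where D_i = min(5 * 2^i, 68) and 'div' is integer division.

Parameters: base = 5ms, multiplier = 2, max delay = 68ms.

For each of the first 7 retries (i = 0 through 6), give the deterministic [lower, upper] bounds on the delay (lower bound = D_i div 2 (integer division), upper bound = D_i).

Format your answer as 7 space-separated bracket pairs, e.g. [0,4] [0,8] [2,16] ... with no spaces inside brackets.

Computing bounds per retry:
  i=0: D_i=min(5*2^0,68)=5, bounds=[2,5]
  i=1: D_i=min(5*2^1,68)=10, bounds=[5,10]
  i=2: D_i=min(5*2^2,68)=20, bounds=[10,20]
  i=3: D_i=min(5*2^3,68)=40, bounds=[20,40]
  i=4: D_i=min(5*2^4,68)=68, bounds=[34,68]
  i=5: D_i=min(5*2^5,68)=68, bounds=[34,68]
  i=6: D_i=min(5*2^6,68)=68, bounds=[34,68]

Answer: [2,5] [5,10] [10,20] [20,40] [34,68] [34,68] [34,68]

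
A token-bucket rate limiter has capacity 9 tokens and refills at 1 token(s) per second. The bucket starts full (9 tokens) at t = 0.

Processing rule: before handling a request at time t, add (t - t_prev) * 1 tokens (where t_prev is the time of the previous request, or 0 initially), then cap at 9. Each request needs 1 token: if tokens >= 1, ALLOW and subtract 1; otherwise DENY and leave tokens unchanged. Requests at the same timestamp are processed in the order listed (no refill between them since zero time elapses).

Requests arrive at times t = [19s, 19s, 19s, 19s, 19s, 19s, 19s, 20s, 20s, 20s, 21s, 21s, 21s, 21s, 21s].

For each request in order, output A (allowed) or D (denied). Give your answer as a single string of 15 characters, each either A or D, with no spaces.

Simulating step by step:
  req#1 t=19s: ALLOW
  req#2 t=19s: ALLOW
  req#3 t=19s: ALLOW
  req#4 t=19s: ALLOW
  req#5 t=19s: ALLOW
  req#6 t=19s: ALLOW
  req#7 t=19s: ALLOW
  req#8 t=20s: ALLOW
  req#9 t=20s: ALLOW
  req#10 t=20s: ALLOW
  req#11 t=21s: ALLOW
  req#12 t=21s: DENY
  req#13 t=21s: DENY
  req#14 t=21s: DENY
  req#15 t=21s: DENY

Answer: AAAAAAAAAAADDDD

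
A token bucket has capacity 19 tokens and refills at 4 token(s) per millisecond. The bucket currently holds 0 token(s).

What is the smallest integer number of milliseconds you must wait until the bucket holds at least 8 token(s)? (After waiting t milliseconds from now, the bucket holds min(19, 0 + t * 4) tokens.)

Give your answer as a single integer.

Answer: 2

Derivation:
Need 0 + t * 4 >= 8, so t >= 8/4.
Smallest integer t = ceil(8/4) = 2.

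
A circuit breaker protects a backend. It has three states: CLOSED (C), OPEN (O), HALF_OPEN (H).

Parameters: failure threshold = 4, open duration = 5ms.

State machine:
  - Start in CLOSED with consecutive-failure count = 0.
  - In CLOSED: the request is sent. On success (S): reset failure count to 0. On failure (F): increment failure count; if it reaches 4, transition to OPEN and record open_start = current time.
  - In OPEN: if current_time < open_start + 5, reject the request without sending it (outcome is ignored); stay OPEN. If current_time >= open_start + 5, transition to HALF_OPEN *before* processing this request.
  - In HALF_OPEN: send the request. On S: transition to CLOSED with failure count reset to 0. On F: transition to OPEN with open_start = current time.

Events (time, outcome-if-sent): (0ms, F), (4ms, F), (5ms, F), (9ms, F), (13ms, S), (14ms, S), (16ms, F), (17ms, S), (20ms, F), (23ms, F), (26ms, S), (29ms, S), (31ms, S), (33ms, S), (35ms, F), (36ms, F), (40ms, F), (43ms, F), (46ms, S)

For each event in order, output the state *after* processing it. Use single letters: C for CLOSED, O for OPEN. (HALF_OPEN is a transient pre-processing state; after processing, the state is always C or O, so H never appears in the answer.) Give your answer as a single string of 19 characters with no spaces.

State after each event:
  event#1 t=0ms outcome=F: state=CLOSED
  event#2 t=4ms outcome=F: state=CLOSED
  event#3 t=5ms outcome=F: state=CLOSED
  event#4 t=9ms outcome=F: state=OPEN
  event#5 t=13ms outcome=S: state=OPEN
  event#6 t=14ms outcome=S: state=CLOSED
  event#7 t=16ms outcome=F: state=CLOSED
  event#8 t=17ms outcome=S: state=CLOSED
  event#9 t=20ms outcome=F: state=CLOSED
  event#10 t=23ms outcome=F: state=CLOSED
  event#11 t=26ms outcome=S: state=CLOSED
  event#12 t=29ms outcome=S: state=CLOSED
  event#13 t=31ms outcome=S: state=CLOSED
  event#14 t=33ms outcome=S: state=CLOSED
  event#15 t=35ms outcome=F: state=CLOSED
  event#16 t=36ms outcome=F: state=CLOSED
  event#17 t=40ms outcome=F: state=CLOSED
  event#18 t=43ms outcome=F: state=OPEN
  event#19 t=46ms outcome=S: state=OPEN

Answer: CCCOOCCCCCCCCCCCCOO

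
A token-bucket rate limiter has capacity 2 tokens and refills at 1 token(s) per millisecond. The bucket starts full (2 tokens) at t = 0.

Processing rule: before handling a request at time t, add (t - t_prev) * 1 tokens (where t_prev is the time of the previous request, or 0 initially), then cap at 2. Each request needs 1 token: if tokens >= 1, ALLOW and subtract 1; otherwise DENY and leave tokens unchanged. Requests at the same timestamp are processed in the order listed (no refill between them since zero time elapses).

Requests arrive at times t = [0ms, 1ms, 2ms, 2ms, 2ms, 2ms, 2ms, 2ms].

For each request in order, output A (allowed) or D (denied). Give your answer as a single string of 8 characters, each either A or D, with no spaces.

Simulating step by step:
  req#1 t=0ms: ALLOW
  req#2 t=1ms: ALLOW
  req#3 t=2ms: ALLOW
  req#4 t=2ms: ALLOW
  req#5 t=2ms: DENY
  req#6 t=2ms: DENY
  req#7 t=2ms: DENY
  req#8 t=2ms: DENY

Answer: AAAADDDD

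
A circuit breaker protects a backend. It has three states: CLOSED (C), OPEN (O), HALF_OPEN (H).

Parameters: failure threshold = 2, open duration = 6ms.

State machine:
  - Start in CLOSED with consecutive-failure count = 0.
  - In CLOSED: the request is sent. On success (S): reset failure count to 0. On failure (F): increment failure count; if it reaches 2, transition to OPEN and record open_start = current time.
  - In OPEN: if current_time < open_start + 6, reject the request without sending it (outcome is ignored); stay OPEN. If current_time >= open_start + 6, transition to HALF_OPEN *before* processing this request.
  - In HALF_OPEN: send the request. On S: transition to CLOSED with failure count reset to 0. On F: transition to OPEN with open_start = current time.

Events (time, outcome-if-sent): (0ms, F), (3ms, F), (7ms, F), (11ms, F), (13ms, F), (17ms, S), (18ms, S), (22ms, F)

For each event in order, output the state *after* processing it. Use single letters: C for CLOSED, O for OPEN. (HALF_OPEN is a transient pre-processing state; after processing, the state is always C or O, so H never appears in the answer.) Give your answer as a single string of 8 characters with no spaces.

State after each event:
  event#1 t=0ms outcome=F: state=CLOSED
  event#2 t=3ms outcome=F: state=OPEN
  event#3 t=7ms outcome=F: state=OPEN
  event#4 t=11ms outcome=F: state=OPEN
  event#5 t=13ms outcome=F: state=OPEN
  event#6 t=17ms outcome=S: state=CLOSED
  event#7 t=18ms outcome=S: state=CLOSED
  event#8 t=22ms outcome=F: state=CLOSED

Answer: COOOOCCC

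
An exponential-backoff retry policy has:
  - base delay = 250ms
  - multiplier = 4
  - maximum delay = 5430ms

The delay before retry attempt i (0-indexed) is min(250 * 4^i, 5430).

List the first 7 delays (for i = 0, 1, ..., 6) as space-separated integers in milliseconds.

Answer: 250 1000 4000 5430 5430 5430 5430

Derivation:
Computing each delay:
  i=0: min(250*4^0, 5430) = 250
  i=1: min(250*4^1, 5430) = 1000
  i=2: min(250*4^2, 5430) = 4000
  i=3: min(250*4^3, 5430) = 5430
  i=4: min(250*4^4, 5430) = 5430
  i=5: min(250*4^5, 5430) = 5430
  i=6: min(250*4^6, 5430) = 5430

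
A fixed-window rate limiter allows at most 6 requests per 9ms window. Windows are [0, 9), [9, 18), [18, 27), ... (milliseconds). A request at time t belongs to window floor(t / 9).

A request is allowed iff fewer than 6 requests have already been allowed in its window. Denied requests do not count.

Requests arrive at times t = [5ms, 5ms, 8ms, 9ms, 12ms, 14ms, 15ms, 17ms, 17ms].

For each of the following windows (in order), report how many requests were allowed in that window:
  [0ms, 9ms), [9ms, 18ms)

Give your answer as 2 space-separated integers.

Answer: 3 6

Derivation:
Processing requests:
  req#1 t=5ms (window 0): ALLOW
  req#2 t=5ms (window 0): ALLOW
  req#3 t=8ms (window 0): ALLOW
  req#4 t=9ms (window 1): ALLOW
  req#5 t=12ms (window 1): ALLOW
  req#6 t=14ms (window 1): ALLOW
  req#7 t=15ms (window 1): ALLOW
  req#8 t=17ms (window 1): ALLOW
  req#9 t=17ms (window 1): ALLOW

Allowed counts by window: 3 6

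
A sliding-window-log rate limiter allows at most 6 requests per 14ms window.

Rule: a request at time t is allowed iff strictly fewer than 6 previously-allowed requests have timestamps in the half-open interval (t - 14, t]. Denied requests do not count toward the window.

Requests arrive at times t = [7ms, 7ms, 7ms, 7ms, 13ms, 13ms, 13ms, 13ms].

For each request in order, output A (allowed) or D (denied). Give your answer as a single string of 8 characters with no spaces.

Tracking allowed requests in the window:
  req#1 t=7ms: ALLOW
  req#2 t=7ms: ALLOW
  req#3 t=7ms: ALLOW
  req#4 t=7ms: ALLOW
  req#5 t=13ms: ALLOW
  req#6 t=13ms: ALLOW
  req#7 t=13ms: DENY
  req#8 t=13ms: DENY

Answer: AAAAAADD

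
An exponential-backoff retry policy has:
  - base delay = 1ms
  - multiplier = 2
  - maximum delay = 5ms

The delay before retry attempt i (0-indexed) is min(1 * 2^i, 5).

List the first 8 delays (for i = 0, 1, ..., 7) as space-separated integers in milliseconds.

Answer: 1 2 4 5 5 5 5 5

Derivation:
Computing each delay:
  i=0: min(1*2^0, 5) = 1
  i=1: min(1*2^1, 5) = 2
  i=2: min(1*2^2, 5) = 4
  i=3: min(1*2^3, 5) = 5
  i=4: min(1*2^4, 5) = 5
  i=5: min(1*2^5, 5) = 5
  i=6: min(1*2^6, 5) = 5
  i=7: min(1*2^7, 5) = 5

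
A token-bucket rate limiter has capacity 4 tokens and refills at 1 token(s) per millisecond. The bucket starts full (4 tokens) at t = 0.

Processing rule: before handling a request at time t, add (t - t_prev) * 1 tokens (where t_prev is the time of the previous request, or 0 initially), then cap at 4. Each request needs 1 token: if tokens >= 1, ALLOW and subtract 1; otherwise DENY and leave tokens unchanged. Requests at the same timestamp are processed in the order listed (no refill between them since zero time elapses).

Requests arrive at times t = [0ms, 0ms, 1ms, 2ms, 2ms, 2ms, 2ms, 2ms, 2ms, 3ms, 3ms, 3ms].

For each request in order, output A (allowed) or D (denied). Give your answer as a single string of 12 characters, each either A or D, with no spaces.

Answer: AAAAAADDDADD

Derivation:
Simulating step by step:
  req#1 t=0ms: ALLOW
  req#2 t=0ms: ALLOW
  req#3 t=1ms: ALLOW
  req#4 t=2ms: ALLOW
  req#5 t=2ms: ALLOW
  req#6 t=2ms: ALLOW
  req#7 t=2ms: DENY
  req#8 t=2ms: DENY
  req#9 t=2ms: DENY
  req#10 t=3ms: ALLOW
  req#11 t=3ms: DENY
  req#12 t=3ms: DENY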